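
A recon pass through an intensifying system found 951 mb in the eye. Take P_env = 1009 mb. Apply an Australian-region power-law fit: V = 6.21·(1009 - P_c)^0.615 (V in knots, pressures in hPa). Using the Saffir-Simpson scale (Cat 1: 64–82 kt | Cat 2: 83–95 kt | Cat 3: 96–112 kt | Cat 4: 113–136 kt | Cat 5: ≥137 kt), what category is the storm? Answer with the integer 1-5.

1

ΔP = 1009 − 951 = 58 mb.
V ≈ 6.21 × 58^0.615 = 6.21 × 12.15 ≈ 75 kt.
75 kt falls in the Category 1 band.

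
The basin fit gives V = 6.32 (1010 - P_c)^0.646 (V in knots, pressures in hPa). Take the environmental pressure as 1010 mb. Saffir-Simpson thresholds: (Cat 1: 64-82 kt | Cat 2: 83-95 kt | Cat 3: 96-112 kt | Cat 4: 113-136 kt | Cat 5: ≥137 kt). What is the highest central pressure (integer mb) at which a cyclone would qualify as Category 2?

956 mb

Category 2 begins at V = 83 kt.
Required ΔP = (83/6.32)^(1/0.646) = 13.133^1.548 ≈ 53.85 mb.
P_c ≤ 1010 − 53.85 = 956.15, so the highest integer P_c is 956 mb.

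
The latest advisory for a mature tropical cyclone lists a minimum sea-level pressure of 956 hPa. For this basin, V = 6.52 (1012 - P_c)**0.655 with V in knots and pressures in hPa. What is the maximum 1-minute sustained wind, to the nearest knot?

91 kt

ΔP = 1012 − 956 = 56 hPa.
56^0.655 ≈ 13.966.
V ≈ 6.52 × 13.966 ≈ 91.1 kt.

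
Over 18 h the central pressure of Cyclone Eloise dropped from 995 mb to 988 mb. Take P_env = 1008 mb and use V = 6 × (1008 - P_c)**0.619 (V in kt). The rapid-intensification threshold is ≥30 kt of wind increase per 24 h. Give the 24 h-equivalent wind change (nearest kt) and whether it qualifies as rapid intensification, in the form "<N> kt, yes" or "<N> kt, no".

V₁: ΔP = 13, V ≈ 6 × 13^0.619 ≈ 29.36 kt.
V₂: ΔP = 20, V ≈ 6 × 20^0.619 ≈ 38.33 kt.
ΔV over 18 h = 8.97 kt → 24 h equivalent = 8.97 × 24/18 ≈ 11.96 kt.
12 kt < 30 kt ⇒ not rapid intensification.

12 kt, no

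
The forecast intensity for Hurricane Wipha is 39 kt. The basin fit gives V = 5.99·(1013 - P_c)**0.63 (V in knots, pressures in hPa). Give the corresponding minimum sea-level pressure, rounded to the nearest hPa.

ΔP = (V / 5.99)^(1/0.63) = (39/5.99)^1.587.
39/5.99 = 6.511; 6.511^1.587 ≈ 19.57 hPa.
P_c = 1013 − 19.57 = 993.43 ≈ 993 hPa.

993 hPa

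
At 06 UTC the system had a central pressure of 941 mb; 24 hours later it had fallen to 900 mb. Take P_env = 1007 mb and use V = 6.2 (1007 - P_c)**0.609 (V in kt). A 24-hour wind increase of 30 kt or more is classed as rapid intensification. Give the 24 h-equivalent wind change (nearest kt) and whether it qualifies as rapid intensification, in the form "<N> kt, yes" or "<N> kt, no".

27 kt, no

V₁: ΔP = 66, V ≈ 6.2 × 66^0.609 ≈ 79.52 kt.
V₂: ΔP = 107, V ≈ 6.2 × 107^0.609 ≈ 106.73 kt.
ΔV over 24 h = 27.21 kt → 24 h equivalent = 27.21 × 24/24 ≈ 27.21 kt.
27 kt < 30 kt ⇒ not rapid intensification.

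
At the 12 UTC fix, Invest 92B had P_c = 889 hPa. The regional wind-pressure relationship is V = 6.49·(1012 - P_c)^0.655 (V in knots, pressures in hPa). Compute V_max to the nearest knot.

ΔP = 1012 − 889 = 123 hPa.
123^0.655 ≈ 23.382.
V ≈ 6.49 × 23.382 ≈ 151.8 kt.

152 kt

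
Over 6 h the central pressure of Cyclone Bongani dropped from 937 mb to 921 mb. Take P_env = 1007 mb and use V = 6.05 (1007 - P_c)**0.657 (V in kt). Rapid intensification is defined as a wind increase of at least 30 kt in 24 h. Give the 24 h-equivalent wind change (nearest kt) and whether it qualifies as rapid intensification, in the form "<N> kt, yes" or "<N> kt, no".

V₁: ΔP = 70, V ≈ 6.05 × 70^0.657 ≈ 98.62 kt.
V₂: ΔP = 86, V ≈ 6.05 × 86^0.657 ≈ 112.91 kt.
ΔV over 6 h = 14.29 kt → 24 h equivalent = 14.29 × 24/6 ≈ 57.16 kt.
57 kt ≥ 30 kt ⇒ rapid intensification.

57 kt, yes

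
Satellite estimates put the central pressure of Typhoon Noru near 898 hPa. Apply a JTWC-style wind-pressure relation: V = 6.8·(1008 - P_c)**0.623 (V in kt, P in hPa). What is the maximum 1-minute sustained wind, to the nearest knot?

127 kt

ΔP = 1008 − 898 = 110 hPa.
110^0.623 ≈ 18.698.
V ≈ 6.8 × 18.698 ≈ 127.1 kt.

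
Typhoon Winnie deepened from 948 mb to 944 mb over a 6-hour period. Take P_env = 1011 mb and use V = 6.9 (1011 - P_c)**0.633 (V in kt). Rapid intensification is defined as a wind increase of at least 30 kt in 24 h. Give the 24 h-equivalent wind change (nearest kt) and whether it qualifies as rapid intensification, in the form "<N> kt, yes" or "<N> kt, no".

V₁: ΔP = 63, V ≈ 6.9 × 63^0.633 ≈ 95.02 kt.
V₂: ΔP = 67, V ≈ 6.9 × 67^0.633 ≈ 98.80 kt.
ΔV over 6 h = 3.78 kt → 24 h equivalent = 3.78 × 24/6 ≈ 15.12 kt.
15 kt < 30 kt ⇒ not rapid intensification.

15 kt, no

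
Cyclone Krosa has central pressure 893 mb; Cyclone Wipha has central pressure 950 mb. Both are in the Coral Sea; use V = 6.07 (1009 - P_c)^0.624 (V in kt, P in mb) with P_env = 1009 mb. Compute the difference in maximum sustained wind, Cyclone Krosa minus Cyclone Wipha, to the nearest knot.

Cyclone Krosa: ΔP = 116; V ≈ 6.07 × 116^0.624 ≈ 117.87 kt.
Cyclone Wipha: ΔP = 59; V ≈ 6.07 × 59^0.624 ≈ 77.30 kt.
Difference ≈ 117.87 − 77.30 = 40.57 → 41 kt.

41 kt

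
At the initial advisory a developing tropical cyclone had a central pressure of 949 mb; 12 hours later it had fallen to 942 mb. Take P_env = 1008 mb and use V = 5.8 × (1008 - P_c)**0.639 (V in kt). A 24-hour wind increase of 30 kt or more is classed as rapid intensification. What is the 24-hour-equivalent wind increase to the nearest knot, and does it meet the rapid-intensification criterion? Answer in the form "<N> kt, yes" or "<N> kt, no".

12 kt, no

V₁: ΔP = 59, V ≈ 5.8 × 59^0.639 ≈ 78.52 kt.
V₂: ΔP = 66, V ≈ 5.8 × 66^0.639 ≈ 84.36 kt.
ΔV over 12 h = 5.84 kt → 24 h equivalent = 5.84 × 24/12 ≈ 11.68 kt.
12 kt < 30 kt ⇒ not rapid intensification.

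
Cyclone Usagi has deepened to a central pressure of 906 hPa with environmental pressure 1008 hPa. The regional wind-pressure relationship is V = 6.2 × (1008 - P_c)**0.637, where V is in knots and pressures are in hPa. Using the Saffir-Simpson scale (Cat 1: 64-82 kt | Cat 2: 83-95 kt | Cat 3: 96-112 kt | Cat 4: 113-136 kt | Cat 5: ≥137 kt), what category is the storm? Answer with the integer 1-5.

4

ΔP = 1008 − 906 = 102 hPa.
V ≈ 6.2 × 102^0.637 = 6.2 × 19.03 ≈ 118 kt.
118 kt falls in the Category 4 band.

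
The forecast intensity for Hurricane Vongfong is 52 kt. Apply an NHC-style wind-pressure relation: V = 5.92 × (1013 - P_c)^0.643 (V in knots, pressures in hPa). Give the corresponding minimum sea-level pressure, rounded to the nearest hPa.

ΔP = (V / 5.92)^(1/0.643) = (52/5.92)^1.555.
52/5.92 = 8.784; 8.784^1.555 ≈ 29.35 hPa.
P_c = 1013 − 29.35 = 983.65 ≈ 984 hPa.

984 hPa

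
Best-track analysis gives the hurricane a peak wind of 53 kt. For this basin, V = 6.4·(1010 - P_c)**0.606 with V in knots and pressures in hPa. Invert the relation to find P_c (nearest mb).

977 mb

ΔP = (V / 6.4)^(1/0.606) = (53/6.4)^1.650.
53/6.4 = 8.281; 8.281^1.650 ≈ 32.73 mb.
P_c = 1010 − 32.73 = 977.27 ≈ 977 mb.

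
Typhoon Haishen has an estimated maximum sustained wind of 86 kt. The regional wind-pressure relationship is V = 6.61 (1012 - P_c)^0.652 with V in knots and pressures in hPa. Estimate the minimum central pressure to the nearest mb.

ΔP = (V / 6.61)^(1/0.652) = (86/6.61)^1.534.
86/6.61 = 13.011; 13.011^1.534 ≈ 51.17 mb.
P_c = 1012 − 51.17 = 960.83 ≈ 961 mb.

961 mb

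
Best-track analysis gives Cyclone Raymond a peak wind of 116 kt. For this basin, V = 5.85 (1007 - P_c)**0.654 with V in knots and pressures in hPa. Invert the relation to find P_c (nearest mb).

ΔP = (V / 5.85)^(1/0.654) = (116/5.85)^1.529.
116/5.85 = 19.829; 19.829^1.529 ≈ 96.30 mb.
P_c = 1007 − 96.30 = 910.70 ≈ 911 mb.

911 mb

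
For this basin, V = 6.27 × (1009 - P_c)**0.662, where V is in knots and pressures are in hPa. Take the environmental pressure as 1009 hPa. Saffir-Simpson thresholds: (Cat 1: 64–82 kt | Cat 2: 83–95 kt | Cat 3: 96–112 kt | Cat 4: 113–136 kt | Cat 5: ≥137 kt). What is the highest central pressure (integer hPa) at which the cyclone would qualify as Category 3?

947 hPa

Category 3 begins at V = 96 kt.
Required ΔP = (96/6.27)^(1/0.662) = 15.311^1.511 ≈ 61.66 hPa.
P_c ≤ 1009 − 61.66 = 947.34, so the highest integer P_c is 947 hPa.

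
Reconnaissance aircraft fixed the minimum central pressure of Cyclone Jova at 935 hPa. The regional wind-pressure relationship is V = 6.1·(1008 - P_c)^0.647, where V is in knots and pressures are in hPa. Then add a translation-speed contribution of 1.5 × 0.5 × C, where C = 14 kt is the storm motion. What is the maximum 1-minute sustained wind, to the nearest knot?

108 kt

ΔP = 1008 − 935 = 73 hPa.
73^0.647 ≈ 16.054.
V ≈ 6.1 × 16.054 ≈ 97.9 kt.
Translation term: 1.5 × 0.5 × 14 = 10.5 kt.
Corrected V ≈ 108.4 kt → 108 kt.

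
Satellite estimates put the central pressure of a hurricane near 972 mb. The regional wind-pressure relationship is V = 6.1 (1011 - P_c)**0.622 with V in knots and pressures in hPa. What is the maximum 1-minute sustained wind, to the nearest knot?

ΔP = 1011 − 972 = 39 mb.
39^0.622 ≈ 9.764.
V ≈ 6.1 × 9.764 ≈ 59.6 kt.

60 kt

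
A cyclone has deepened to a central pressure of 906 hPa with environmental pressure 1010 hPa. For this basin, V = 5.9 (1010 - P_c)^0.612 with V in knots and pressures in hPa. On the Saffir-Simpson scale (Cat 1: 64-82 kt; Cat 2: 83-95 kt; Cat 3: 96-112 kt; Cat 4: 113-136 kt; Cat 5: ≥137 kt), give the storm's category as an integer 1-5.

ΔP = 1010 − 906 = 104 hPa.
V ≈ 5.9 × 104^0.612 = 5.9 × 17.16 ≈ 101 kt.
101 kt falls in the Category 3 band.

3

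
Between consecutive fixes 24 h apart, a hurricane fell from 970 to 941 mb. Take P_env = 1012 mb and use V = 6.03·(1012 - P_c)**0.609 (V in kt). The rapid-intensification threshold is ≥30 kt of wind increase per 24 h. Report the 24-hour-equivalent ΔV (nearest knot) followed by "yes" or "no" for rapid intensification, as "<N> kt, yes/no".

22 kt, no

V₁: ΔP = 42, V ≈ 6.03 × 42^0.609 ≈ 58.73 kt.
V₂: ΔP = 71, V ≈ 6.03 × 71^0.609 ≈ 80.86 kt.
ΔV over 24 h = 22.13 kt → 24 h equivalent = 22.13 × 24/24 ≈ 22.13 kt.
22 kt < 30 kt ⇒ not rapid intensification.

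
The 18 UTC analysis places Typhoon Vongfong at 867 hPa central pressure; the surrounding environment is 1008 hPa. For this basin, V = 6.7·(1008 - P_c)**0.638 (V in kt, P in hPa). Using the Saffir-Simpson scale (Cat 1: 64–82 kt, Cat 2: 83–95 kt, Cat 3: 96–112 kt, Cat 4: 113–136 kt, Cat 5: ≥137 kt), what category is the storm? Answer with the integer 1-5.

ΔP = 1008 − 867 = 141 hPa.
V ≈ 6.7 × 141^0.638 = 6.7 × 23.51 ≈ 157 kt.
157 kt falls in the Category 5 band.

5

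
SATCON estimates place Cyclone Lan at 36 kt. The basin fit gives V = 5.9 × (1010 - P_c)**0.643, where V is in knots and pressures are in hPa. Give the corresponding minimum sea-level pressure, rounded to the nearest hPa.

ΔP = (V / 5.9)^(1/0.643) = (36/5.9)^1.555.
36/5.9 = 6.102; 6.102^1.555 ≈ 16.65 hPa.
P_c = 1010 − 16.65 = 993.35 ≈ 993 hPa.

993 hPa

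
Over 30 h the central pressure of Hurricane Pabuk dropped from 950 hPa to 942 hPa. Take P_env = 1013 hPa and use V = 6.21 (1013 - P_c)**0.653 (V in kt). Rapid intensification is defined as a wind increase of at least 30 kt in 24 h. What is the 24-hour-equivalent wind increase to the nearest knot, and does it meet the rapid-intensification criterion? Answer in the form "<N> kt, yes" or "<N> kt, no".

V₁: ΔP = 63, V ≈ 6.21 × 63^0.653 ≈ 92.91 kt.
V₂: ΔP = 71, V ≈ 6.21 × 71^0.653 ≈ 100.45 kt.
ΔV over 30 h = 7.54 kt → 24 h equivalent = 7.54 × 24/30 ≈ 6.03 kt.
6 kt < 30 kt ⇒ not rapid intensification.

6 kt, no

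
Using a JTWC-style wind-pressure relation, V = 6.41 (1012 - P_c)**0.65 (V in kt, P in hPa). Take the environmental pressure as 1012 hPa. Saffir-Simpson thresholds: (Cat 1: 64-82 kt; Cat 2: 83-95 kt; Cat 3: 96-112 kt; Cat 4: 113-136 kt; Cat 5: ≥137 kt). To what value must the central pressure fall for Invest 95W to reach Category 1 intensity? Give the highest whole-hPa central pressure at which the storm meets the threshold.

977 hPa

Category 1 begins at V = 64 kt.
Required ΔP = (64/6.41)^(1/0.65) = 9.984^1.538 ≈ 34.47 hPa.
P_c ≤ 1012 − 34.47 = 977.53, so the highest integer P_c is 977 hPa.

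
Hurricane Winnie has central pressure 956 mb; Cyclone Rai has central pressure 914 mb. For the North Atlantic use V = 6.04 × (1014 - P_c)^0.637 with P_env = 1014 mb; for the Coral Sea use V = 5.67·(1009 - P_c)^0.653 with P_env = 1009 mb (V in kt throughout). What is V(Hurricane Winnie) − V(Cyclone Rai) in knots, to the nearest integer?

Hurricane Winnie: ΔP = 58; V ≈ 6.04 × 58^0.637 ≈ 80.23 kt.
Cyclone Rai: ΔP = 95; V ≈ 5.67 × 95^0.653 ≈ 110.93 kt.
Difference ≈ 80.23 − 110.93 = -30.70 → -31 kt.

-31 kt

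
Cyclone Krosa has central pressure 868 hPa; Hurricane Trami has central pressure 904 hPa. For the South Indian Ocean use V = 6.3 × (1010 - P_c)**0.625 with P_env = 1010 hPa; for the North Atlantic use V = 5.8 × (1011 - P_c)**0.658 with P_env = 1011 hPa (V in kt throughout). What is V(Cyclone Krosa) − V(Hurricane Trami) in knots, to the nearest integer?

14 kt

Cyclone Krosa: ΔP = 142; V ≈ 6.3 × 142^0.625 ≈ 139.48 kt.
Hurricane Trami: ΔP = 107; V ≈ 5.8 × 107^0.658 ≈ 125.53 kt.
Difference ≈ 139.48 − 125.53 = 13.95 → 14 kt.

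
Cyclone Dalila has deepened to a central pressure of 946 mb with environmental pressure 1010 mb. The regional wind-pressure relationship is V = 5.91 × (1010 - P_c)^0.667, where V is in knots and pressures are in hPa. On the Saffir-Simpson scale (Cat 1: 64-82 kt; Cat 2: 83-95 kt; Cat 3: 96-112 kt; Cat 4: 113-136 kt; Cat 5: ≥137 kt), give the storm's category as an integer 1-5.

2

ΔP = 1010 − 946 = 64 mb.
V ≈ 5.91 × 64^0.667 = 5.91 × 16.02 ≈ 95 kt.
95 kt falls in the Category 2 band.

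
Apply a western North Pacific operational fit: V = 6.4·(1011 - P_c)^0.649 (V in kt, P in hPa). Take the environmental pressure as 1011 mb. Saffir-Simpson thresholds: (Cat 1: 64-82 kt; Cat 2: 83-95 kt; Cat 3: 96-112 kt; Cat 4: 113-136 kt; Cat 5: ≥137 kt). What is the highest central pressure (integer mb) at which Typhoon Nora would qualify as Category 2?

Category 2 begins at V = 83 kt.
Required ΔP = (83/6.4)^(1/0.649) = 12.969^1.541 ≈ 51.85 mb.
P_c ≤ 1011 − 51.85 = 959.15, so the highest integer P_c is 959 mb.

959 mb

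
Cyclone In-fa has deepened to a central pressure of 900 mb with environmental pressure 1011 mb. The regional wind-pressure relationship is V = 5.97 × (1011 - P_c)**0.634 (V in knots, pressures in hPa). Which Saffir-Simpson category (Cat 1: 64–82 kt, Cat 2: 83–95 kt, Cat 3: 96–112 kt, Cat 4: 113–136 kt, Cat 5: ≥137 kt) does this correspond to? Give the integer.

ΔP = 1011 − 900 = 111 mb.
V ≈ 5.97 × 111^0.634 = 5.97 × 19.80 ≈ 118 kt.
118 kt falls in the Category 4 band.

4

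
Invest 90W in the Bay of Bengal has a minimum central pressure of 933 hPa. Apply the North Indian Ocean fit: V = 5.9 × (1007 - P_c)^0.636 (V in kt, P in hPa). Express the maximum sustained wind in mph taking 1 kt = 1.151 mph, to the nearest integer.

105 mph

ΔP = 1007 − 933 = 74 hPa.
V ≈ 5.9 × 74^0.636 = 5.9 × 15.447 ≈ 91.135 kt.
91.135 × 1.151 ≈ 104.90 mph → 105 mph.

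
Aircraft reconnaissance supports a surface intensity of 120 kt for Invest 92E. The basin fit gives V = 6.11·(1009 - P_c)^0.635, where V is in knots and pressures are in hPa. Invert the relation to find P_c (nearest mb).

900 mb

ΔP = (V / 6.11)^(1/0.635) = (120/6.11)^1.575.
120/6.11 = 19.640; 19.640^1.575 ≈ 108.75 mb.
P_c = 1009 − 108.75 = 900.25 ≈ 900 mb.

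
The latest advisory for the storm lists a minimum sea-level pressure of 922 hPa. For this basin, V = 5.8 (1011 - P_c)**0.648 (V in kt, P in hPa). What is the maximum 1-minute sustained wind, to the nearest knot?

106 kt

ΔP = 1011 − 922 = 89 hPa.
89^0.648 ≈ 18.332.
V ≈ 5.8 × 18.332 ≈ 106.3 kt.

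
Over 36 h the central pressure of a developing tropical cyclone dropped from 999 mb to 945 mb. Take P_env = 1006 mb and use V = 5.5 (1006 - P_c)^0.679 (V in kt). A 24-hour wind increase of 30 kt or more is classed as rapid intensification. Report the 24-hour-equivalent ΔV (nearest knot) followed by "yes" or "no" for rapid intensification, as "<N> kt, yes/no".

V₁: ΔP = 7, V ≈ 5.5 × 7^0.679 ≈ 20.62 kt.
V₂: ΔP = 61, V ≈ 5.5 × 61^0.679 ≈ 89.66 kt.
ΔV over 36 h = 69.04 kt → 24 h equivalent = 69.04 × 24/36 ≈ 46.03 kt.
46 kt ≥ 30 kt ⇒ rapid intensification.

46 kt, yes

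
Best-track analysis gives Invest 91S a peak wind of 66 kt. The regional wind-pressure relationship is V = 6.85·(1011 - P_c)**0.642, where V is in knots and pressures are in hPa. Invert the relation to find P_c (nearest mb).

ΔP = (V / 6.85)^(1/0.642) = (66/6.85)^1.558.
66/6.85 = 9.635; 9.635^1.558 ≈ 34.08 mb.
P_c = 1011 − 34.08 = 976.92 ≈ 977 mb.

977 mb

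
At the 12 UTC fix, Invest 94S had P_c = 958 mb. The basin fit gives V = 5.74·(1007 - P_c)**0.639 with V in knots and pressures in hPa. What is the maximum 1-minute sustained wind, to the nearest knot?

ΔP = 1007 − 958 = 49 mb.
49^0.639 ≈ 12.024.
V ≈ 5.74 × 12.024 ≈ 69.0 kt.

69 kt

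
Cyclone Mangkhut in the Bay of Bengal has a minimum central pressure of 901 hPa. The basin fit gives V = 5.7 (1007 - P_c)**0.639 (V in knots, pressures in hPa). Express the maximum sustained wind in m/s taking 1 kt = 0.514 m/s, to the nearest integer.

ΔP = 1007 − 901 = 106 hPa.
V ≈ 5.7 × 106^0.639 = 5.7 × 19.687 ≈ 112.214 kt.
112.214 × 0.514 ≈ 57.68 m/s → 58 m/s.

58 m/s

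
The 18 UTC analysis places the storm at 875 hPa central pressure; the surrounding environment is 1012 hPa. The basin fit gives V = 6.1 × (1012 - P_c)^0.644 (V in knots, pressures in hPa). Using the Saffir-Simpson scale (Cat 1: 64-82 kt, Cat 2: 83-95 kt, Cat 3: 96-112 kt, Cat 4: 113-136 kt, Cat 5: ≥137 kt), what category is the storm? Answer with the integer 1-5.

ΔP = 1012 − 875 = 137 hPa.
V ≈ 6.1 × 137^0.644 = 6.1 × 23.77 ≈ 145 kt.
145 kt falls in the Category 5 band.

5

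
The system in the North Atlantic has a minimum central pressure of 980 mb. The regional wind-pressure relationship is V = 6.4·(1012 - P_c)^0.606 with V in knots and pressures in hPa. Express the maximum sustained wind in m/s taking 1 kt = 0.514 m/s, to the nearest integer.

ΔP = 1012 − 980 = 32 mb.
V ≈ 6.4 × 32^0.606 = 6.4 × 8.168 ≈ 52.276 kt.
52.276 × 0.514 ≈ 26.87 m/s → 27 m/s.

27 m/s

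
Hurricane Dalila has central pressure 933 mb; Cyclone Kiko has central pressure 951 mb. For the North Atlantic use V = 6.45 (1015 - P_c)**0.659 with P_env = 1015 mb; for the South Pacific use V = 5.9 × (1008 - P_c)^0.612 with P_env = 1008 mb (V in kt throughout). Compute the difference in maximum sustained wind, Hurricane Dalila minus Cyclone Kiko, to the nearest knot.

Hurricane Dalila: ΔP = 82; V ≈ 6.45 × 82^0.659 ≈ 117.70 kt.
Cyclone Kiko: ΔP = 57; V ≈ 5.9 × 57^0.612 ≈ 70.06 kt.
Difference ≈ 117.70 − 70.06 = 47.64 → 48 kt.

48 kt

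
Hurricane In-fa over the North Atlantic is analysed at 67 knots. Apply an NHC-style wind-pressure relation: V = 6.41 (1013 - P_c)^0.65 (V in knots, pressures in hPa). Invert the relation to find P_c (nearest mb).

976 mb

ΔP = (V / 6.41)^(1/0.65) = (67/6.41)^1.538.
67/6.41 = 10.452; 10.452^1.538 ≈ 36.99 mb.
P_c = 1013 − 36.99 = 976.01 ≈ 976 mb.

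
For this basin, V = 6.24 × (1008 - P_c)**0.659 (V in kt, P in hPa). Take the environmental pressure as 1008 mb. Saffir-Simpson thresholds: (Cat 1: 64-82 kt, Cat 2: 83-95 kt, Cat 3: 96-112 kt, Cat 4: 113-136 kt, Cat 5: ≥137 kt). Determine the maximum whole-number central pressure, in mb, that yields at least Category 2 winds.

957 mb

Category 2 begins at V = 83 kt.
Required ΔP = (83/6.24)^(1/0.659) = 13.301^1.517 ≈ 50.75 mb.
P_c ≤ 1008 − 50.75 = 957.25, so the highest integer P_c is 957 mb.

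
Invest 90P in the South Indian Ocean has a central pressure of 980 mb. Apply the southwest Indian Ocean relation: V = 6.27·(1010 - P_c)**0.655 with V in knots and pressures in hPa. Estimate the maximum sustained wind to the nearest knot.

58 kt

ΔP = 1010 − 980 = 30 mb.
30^0.655 ≈ 9.279.
V ≈ 6.27 × 9.279 ≈ 58.2 kt.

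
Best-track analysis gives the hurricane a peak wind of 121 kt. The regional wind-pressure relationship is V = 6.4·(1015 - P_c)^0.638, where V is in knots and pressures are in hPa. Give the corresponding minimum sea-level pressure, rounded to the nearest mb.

915 mb

ΔP = (V / 6.4)^(1/0.638) = (121/6.4)^1.567.
121/6.4 = 18.906; 18.906^1.567 ≈ 100.22 mb.
P_c = 1015 − 100.22 = 914.78 ≈ 915 mb.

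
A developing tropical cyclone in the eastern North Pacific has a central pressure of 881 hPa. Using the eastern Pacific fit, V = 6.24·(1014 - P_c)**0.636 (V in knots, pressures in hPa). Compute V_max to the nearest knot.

ΔP = 1014 − 881 = 133 hPa.
133^0.636 ≈ 22.427.
V ≈ 6.24 × 22.427 ≈ 139.9 kt.

140 kt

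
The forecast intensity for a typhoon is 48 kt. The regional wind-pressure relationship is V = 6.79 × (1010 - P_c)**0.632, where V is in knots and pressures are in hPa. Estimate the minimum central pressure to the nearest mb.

988 mb

ΔP = (V / 6.79)^(1/0.632) = (48/6.79)^1.582.
48/6.79 = 7.069; 7.069^1.582 ≈ 22.08 mb.
P_c = 1010 − 22.08 = 987.92 ≈ 988 mb.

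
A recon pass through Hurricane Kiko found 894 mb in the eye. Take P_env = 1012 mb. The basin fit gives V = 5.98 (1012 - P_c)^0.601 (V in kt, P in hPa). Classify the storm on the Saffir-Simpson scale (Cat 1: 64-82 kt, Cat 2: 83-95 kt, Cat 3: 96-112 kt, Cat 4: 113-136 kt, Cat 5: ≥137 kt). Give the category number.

3

ΔP = 1012 − 894 = 118 mb.
V ≈ 5.98 × 118^0.601 = 5.98 × 17.59 ≈ 105 kt.
105 kt falls in the Category 3 band.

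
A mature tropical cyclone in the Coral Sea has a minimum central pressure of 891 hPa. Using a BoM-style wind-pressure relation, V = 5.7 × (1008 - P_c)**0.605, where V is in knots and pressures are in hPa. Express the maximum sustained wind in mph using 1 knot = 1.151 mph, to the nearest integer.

117 mph

ΔP = 1008 − 891 = 117 hPa.
V ≈ 5.7 × 117^0.605 = 5.7 × 17.834 ≈ 101.655 kt.
101.655 × 1.151 ≈ 117.00 mph → 117 mph.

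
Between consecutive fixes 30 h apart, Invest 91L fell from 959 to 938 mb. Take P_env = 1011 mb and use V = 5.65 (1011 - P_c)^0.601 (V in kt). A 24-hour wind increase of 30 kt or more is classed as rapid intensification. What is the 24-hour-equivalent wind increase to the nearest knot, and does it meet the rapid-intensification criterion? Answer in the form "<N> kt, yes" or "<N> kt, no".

11 kt, no

V₁: ΔP = 52, V ≈ 5.65 × 52^0.601 ≈ 60.72 kt.
V₂: ΔP = 73, V ≈ 5.65 × 73^0.601 ≈ 74.46 kt.
ΔV over 30 h = 13.74 kt → 24 h equivalent = 13.74 × 24/30 ≈ 10.99 kt.
11 kt < 30 kt ⇒ not rapid intensification.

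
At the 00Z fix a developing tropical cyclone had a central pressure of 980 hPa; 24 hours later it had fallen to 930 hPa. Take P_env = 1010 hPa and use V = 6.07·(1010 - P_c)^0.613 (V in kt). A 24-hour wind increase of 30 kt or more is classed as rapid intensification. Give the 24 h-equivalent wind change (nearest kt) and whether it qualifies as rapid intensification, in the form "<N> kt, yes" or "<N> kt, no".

V₁: ΔP = 30, V ≈ 6.07 × 30^0.613 ≈ 48.83 kt.
V₂: ΔP = 80, V ≈ 6.07 × 80^0.613 ≈ 89.08 kt.
ΔV over 24 h = 40.25 kt → 24 h equivalent = 40.25 × 24/24 ≈ 40.25 kt.
40 kt ≥ 30 kt ⇒ rapid intensification.

40 kt, yes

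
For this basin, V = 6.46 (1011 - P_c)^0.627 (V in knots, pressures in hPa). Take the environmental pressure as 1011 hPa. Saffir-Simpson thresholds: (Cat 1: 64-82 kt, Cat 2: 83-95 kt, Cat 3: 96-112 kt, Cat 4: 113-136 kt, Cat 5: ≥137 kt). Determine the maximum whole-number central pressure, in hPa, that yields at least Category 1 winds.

Category 1 begins at V = 64 kt.
Required ΔP = (64/6.46)^(1/0.627) = 9.907^1.595 ≈ 38.76 hPa.
P_c ≤ 1011 − 38.76 = 972.24, so the highest integer P_c is 972 hPa.

972 hPa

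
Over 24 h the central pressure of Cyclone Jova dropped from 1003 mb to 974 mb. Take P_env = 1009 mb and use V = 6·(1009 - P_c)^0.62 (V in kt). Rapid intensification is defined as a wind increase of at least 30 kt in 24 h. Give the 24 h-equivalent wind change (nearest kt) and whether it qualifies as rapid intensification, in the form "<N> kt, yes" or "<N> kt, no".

36 kt, yes

V₁: ΔP = 6, V ≈ 6 × 6^0.62 ≈ 18.22 kt.
V₂: ΔP = 35, V ≈ 6 × 35^0.62 ≈ 54.38 kt.
ΔV over 24 h = 36.16 kt → 24 h equivalent = 36.16 × 24/24 ≈ 36.16 kt.
36 kt ≥ 30 kt ⇒ rapid intensification.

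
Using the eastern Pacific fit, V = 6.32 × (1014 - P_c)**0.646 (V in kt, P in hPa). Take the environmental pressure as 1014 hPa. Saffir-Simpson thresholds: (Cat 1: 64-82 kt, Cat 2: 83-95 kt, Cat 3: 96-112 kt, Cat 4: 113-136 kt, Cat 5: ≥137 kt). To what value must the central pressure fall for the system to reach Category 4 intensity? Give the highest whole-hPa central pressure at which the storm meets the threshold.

Category 4 begins at V = 113 kt.
Required ΔP = (113/6.32)^(1/0.646) = 17.880^1.548 ≈ 86.82 hPa.
P_c ≤ 1014 − 86.82 = 927.18, so the highest integer P_c is 927 hPa.

927 hPa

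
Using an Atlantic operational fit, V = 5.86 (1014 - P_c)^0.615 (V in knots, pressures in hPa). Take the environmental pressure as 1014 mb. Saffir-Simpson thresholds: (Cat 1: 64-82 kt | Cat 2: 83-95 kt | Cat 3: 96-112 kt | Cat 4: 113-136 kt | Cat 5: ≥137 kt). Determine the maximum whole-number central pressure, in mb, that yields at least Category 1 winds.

965 mb

Category 1 begins at V = 64 kt.
Required ΔP = (64/5.86)^(1/0.615) = 10.922^1.626 ≈ 48.78 mb.
P_c ≤ 1014 − 48.78 = 965.22, so the highest integer P_c is 965 mb.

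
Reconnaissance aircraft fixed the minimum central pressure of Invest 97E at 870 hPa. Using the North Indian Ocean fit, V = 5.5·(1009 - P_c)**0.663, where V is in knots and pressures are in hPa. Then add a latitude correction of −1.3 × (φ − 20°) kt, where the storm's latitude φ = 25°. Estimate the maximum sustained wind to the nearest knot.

ΔP = 1009 − 870 = 139 hPa.
139^0.663 ≈ 26.352.
V ≈ 5.5 × 26.352 ≈ 144.9 kt.
Latitude correction: −1.3 × (25 − 20) = -6.5 kt.
Corrected V ≈ 138.4 kt → 138 kt.

138 kt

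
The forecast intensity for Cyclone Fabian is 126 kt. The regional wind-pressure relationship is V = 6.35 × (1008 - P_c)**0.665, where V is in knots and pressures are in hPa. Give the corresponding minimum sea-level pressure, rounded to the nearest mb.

ΔP = (V / 6.35)^(1/0.665) = (126/6.35)^1.504.
126/6.35 = 19.843; 19.843^1.504 ≈ 89.39 mb.
P_c = 1008 − 89.39 = 918.61 ≈ 919 mb.

919 mb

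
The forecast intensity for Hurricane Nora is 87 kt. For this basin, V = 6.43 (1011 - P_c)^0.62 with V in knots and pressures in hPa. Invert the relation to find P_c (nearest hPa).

944 hPa

ΔP = (V / 6.43)^(1/0.62) = (87/6.43)^1.613.
87/6.43 = 13.530; 13.530^1.613 ≈ 66.79 hPa.
P_c = 1011 − 66.79 = 944.21 ≈ 944 hPa.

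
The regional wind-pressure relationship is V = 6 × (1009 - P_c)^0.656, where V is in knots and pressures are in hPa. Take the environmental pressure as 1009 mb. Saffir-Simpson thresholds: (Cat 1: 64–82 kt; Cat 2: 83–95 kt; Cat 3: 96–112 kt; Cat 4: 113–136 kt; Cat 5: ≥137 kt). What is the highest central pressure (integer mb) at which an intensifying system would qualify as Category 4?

Category 4 begins at V = 113 kt.
Required ΔP = (113/6)^(1/0.656) = 18.833^1.524 ≈ 87.80 mb.
P_c ≤ 1009 − 87.80 = 921.20, so the highest integer P_c is 921 mb.

921 mb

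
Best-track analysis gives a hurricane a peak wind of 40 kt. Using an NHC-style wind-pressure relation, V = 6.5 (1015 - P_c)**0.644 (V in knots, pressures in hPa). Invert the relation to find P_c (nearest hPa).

ΔP = (V / 6.5)^(1/0.644) = (40/6.5)^1.553.
40/6.5 = 6.154; 6.154^1.553 ≈ 16.80 hPa.
P_c = 1015 − 16.80 = 998.20 ≈ 998 hPa.

998 hPa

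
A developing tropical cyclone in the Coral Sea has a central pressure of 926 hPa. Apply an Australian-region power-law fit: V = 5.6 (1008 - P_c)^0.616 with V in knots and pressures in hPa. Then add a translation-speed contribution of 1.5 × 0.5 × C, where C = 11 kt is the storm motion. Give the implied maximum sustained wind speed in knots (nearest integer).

93 kt

ΔP = 1008 − 926 = 82 hPa.
82^0.616 ≈ 15.098.
V ≈ 5.6 × 15.098 ≈ 84.5 kt.
Translation term: 1.5 × 0.5 × 11 = 8.25 kt.
Corrected V ≈ 92.75 kt → 93 kt.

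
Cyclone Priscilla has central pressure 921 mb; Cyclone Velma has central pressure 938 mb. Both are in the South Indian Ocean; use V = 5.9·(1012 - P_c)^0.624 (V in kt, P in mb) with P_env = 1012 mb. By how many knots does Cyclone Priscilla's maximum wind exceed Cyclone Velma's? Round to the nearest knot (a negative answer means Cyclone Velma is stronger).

Cyclone Priscilla: ΔP = 91; V ≈ 5.9 × 91^0.624 ≈ 98.47 kt.
Cyclone Velma: ΔP = 74; V ≈ 5.9 × 74^0.624 ≈ 86.55 kt.
Difference ≈ 98.47 − 86.55 = 11.92 → 12 kt.

12 kt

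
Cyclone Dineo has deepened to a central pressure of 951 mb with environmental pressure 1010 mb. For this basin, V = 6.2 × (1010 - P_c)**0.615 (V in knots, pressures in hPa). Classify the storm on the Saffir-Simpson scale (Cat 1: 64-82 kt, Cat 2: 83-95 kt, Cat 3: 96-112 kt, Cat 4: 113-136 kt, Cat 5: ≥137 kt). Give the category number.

1

ΔP = 1010 − 951 = 59 mb.
V ≈ 6.2 × 59^0.615 = 6.2 × 12.28 ≈ 76 kt.
76 kt falls in the Category 1 band.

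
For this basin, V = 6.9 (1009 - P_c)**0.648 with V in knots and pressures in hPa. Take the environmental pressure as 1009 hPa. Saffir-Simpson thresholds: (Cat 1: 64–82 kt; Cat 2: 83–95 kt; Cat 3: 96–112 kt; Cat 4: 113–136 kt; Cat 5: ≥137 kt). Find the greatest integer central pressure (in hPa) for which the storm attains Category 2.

962 hPa

Category 2 begins at V = 83 kt.
Required ΔP = (83/6.9)^(1/0.648) = 12.029^1.543 ≈ 46.45 hPa.
P_c ≤ 1009 − 46.45 = 962.55, so the highest integer P_c is 962 hPa.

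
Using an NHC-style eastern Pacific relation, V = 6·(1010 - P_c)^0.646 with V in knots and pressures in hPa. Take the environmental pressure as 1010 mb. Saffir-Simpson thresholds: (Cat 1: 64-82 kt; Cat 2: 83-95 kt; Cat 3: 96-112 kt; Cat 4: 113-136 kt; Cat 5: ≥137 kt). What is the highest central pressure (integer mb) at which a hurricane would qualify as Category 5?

883 mb

Category 5 begins at V = 137 kt.
Required ΔP = (137/6)^(1/0.646) = 22.833^1.548 ≈ 126.78 mb.
P_c ≤ 1010 − 126.78 = 883.22, so the highest integer P_c is 883 mb.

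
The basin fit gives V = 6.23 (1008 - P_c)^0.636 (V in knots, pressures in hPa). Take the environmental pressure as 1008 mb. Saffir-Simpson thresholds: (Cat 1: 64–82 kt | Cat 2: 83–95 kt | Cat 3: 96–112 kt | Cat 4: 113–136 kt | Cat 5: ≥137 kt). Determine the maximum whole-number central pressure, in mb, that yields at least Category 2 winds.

Category 2 begins at V = 83 kt.
Required ΔP = (83/6.23)^(1/0.636) = 13.323^1.572 ≈ 58.64 mb.
P_c ≤ 1008 − 58.64 = 949.36, so the highest integer P_c is 949 mb.

949 mb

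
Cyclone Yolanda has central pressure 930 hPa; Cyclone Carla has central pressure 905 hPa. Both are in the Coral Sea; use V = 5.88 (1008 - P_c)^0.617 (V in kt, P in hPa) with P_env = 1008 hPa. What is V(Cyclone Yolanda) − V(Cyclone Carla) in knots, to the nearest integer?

Cyclone Yolanda: ΔP = 78; V ≈ 5.88 × 78^0.617 ≈ 86.46 kt.
Cyclone Carla: ΔP = 103; V ≈ 5.88 × 103^0.617 ≈ 102.64 kt.
Difference ≈ 86.46 − 102.64 = -16.18 → -16 kt.

-16 kt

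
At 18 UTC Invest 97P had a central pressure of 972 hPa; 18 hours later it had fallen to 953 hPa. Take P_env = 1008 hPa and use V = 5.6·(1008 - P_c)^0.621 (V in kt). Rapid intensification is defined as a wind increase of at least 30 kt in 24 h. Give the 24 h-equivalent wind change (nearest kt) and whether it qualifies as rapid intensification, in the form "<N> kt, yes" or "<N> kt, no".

V₁: ΔP = 36, V ≈ 5.6 × 36^0.621 ≈ 51.84 kt.
V₂: ΔP = 55, V ≈ 5.6 × 55^0.621 ≈ 67.45 kt.
ΔV over 18 h = 15.61 kt → 24 h equivalent = 15.61 × 24/18 ≈ 20.81 kt.
21 kt < 30 kt ⇒ not rapid intensification.

21 kt, no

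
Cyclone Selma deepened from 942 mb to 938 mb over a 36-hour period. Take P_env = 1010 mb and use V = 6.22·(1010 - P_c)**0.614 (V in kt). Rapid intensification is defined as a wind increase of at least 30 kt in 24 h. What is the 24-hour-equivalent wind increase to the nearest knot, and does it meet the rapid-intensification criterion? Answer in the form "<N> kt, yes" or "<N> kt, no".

2 kt, no

V₁: ΔP = 68, V ≈ 6.22 × 68^0.614 ≈ 82.98 kt.
V₂: ΔP = 72, V ≈ 6.22 × 72^0.614 ≈ 85.94 kt.
ΔV over 36 h = 2.96 kt → 24 h equivalent = 2.96 × 24/36 ≈ 1.97 kt.
2 kt < 30 kt ⇒ not rapid intensification.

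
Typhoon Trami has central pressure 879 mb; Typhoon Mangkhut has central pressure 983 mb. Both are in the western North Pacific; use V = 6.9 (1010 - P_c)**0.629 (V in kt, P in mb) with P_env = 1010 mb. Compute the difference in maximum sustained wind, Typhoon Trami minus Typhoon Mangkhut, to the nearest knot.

93 kt

Typhoon Trami: ΔP = 131; V ≈ 6.9 × 131^0.629 ≈ 148.12 kt.
Typhoon Mangkhut: ΔP = 27; V ≈ 6.9 × 27^0.629 ≈ 54.85 kt.
Difference ≈ 148.12 − 54.85 = 93.27 → 93 kt.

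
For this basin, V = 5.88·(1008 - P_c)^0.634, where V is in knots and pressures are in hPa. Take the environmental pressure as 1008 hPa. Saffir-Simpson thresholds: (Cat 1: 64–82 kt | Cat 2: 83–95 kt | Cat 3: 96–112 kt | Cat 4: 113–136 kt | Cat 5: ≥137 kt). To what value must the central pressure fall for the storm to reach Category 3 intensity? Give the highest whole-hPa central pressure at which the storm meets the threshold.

926 hPa

Category 3 begins at V = 96 kt.
Required ΔP = (96/5.88)^(1/0.634) = 16.327^1.577 ≈ 81.86 hPa.
P_c ≤ 1008 − 81.86 = 926.14, so the highest integer P_c is 926 hPa.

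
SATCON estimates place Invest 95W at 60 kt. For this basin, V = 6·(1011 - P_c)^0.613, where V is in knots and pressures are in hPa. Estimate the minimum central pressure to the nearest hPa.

968 hPa

ΔP = (V / 6)^(1/0.613) = (60/6)^1.631.
60/6 = 10.000; 10.000^1.631 ≈ 42.79 hPa.
P_c = 1011 − 42.79 = 968.21 ≈ 968 hPa.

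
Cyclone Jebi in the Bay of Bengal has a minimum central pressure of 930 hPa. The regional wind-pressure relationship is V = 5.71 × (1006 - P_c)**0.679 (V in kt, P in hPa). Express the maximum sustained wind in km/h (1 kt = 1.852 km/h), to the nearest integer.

200 km/h

ΔP = 1006 − 930 = 76 hPa.
V ≈ 5.71 × 76^0.679 = 5.71 × 18.927 ≈ 108.071 kt.
108.071 × 1.852 ≈ 200.15 km/h → 200 km/h.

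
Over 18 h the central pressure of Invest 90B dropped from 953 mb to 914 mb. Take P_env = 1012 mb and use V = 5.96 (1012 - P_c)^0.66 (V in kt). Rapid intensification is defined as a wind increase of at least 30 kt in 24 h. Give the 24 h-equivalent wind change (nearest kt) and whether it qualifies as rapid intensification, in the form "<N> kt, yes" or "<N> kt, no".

47 kt, yes

V₁: ΔP = 59, V ≈ 5.96 × 59^0.66 ≈ 87.90 kt.
V₂: ΔP = 98, V ≈ 5.96 × 98^0.66 ≈ 122.87 kt.
ΔV over 18 h = 34.97 kt → 24 h equivalent = 34.97 × 24/18 ≈ 46.63 kt.
47 kt ≥ 30 kt ⇒ rapid intensification.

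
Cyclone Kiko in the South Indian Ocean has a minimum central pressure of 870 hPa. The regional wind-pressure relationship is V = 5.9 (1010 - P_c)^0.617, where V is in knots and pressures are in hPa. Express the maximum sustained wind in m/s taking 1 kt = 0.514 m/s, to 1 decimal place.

64.0 m/s

ΔP = 1010 − 870 = 140 hPa.
V ≈ 5.9 × 140^0.617 = 5.9 × 21.094 ≈ 124.455 kt.
124.455 × 0.514 ≈ 63.97 m/s → 64.0 m/s.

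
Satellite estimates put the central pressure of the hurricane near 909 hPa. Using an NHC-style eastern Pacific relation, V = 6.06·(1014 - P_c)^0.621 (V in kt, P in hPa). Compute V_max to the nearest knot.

ΔP = 1014 − 909 = 105 hPa.
105^0.621 ≈ 17.995.
V ≈ 6.06 × 17.995 ≈ 109.1 kt.

109 kt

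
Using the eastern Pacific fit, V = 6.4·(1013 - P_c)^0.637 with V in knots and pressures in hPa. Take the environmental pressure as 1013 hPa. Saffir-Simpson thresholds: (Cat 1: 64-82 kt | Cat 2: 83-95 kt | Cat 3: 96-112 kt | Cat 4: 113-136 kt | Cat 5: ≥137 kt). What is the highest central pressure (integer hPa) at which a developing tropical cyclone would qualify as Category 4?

Category 4 begins at V = 113 kt.
Required ΔP = (113/6.4)^(1/0.637) = 17.656^1.570 ≈ 90.67 hPa.
P_c ≤ 1013 − 90.67 = 922.33, so the highest integer P_c is 922 hPa.

922 hPa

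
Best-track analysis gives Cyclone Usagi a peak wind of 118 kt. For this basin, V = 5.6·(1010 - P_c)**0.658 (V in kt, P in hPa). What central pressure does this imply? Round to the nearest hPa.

907 hPa

ΔP = (V / 5.6)^(1/0.658) = (118/5.6)^1.520.
118/5.6 = 21.071; 21.071^1.520 ≈ 102.73 hPa.
P_c = 1010 − 102.73 = 907.27 ≈ 907 hPa.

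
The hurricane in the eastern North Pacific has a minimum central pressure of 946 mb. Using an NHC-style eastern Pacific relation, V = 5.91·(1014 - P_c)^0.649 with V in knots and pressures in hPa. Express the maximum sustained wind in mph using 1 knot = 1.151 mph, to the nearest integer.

105 mph

ΔP = 1014 − 946 = 68 mb.
V ≈ 5.91 × 68^0.649 = 5.91 × 15.463 ≈ 91.387 kt.
91.387 × 1.151 ≈ 105.19 mph → 105 mph.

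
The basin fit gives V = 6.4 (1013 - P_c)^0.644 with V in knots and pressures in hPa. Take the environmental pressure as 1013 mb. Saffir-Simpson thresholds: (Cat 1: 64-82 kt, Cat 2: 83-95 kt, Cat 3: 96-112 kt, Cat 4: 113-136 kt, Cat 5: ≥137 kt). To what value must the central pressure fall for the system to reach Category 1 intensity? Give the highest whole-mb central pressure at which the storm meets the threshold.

977 mb

Category 1 begins at V = 64 kt.
Required ΔP = (64/6.4)^(1/0.644) = 10.000^1.553 ≈ 35.71 mb.
P_c ≤ 1013 − 35.71 = 977.29, so the highest integer P_c is 977 mb.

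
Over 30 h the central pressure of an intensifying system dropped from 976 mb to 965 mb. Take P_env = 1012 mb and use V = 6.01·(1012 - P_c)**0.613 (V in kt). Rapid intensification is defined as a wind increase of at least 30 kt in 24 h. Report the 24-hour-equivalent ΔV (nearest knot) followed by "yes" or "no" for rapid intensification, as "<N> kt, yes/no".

V₁: ΔP = 36, V ≈ 6.01 × 36^0.613 ≈ 54.06 kt.
V₂: ΔP = 47, V ≈ 6.01 × 47^0.613 ≈ 63.66 kt.
ΔV over 30 h = 9.60 kt → 24 h equivalent = 9.60 × 24/30 ≈ 7.68 kt.
8 kt < 30 kt ⇒ not rapid intensification.

8 kt, no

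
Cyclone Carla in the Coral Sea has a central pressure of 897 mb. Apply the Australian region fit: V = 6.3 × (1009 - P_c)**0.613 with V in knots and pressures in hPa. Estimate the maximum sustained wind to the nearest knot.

ΔP = 1009 − 897 = 112 mb.
112^0.613 ≈ 18.037.
V ≈ 6.3 × 18.037 ≈ 113.6 kt.

114 kt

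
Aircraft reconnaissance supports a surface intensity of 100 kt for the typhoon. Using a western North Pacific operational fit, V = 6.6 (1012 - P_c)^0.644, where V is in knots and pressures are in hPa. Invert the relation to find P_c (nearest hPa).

944 hPa

ΔP = (V / 6.6)^(1/0.644) = (100/6.6)^1.553.
100/6.6 = 15.152; 15.152^1.553 ≈ 68.08 hPa.
P_c = 1012 − 68.08 = 943.92 ≈ 944 hPa.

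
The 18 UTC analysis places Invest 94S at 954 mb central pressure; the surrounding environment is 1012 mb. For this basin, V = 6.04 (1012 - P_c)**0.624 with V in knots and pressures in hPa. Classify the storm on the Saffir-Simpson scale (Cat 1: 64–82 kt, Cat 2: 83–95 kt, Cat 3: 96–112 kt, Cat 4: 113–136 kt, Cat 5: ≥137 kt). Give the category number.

1

ΔP = 1012 − 954 = 58 mb.
V ≈ 6.04 × 58^0.624 = 6.04 × 12.60 ≈ 76 kt.
76 kt falls in the Category 1 band.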